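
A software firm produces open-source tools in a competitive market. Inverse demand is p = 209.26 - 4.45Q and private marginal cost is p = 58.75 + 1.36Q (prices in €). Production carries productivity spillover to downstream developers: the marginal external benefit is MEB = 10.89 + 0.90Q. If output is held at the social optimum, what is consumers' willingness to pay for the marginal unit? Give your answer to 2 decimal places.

Social marginal cost = private MC − MEB = 47.86 + 0.46Q.
Set SMC = demand: 47.86 + 0.46Q = 209.26 - 4.45Q → Q* = 32.8717.
Consumer price on the demand curve at Q*: 209.26 − 4.45×32.8717 = 62.9809.

P = €62.98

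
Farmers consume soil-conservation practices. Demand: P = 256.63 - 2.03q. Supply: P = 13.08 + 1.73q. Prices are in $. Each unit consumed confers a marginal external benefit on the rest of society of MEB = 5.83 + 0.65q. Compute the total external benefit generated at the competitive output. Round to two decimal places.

$1741.22

Market equilibrium (private): 13.08 + 1.73q = 256.63 - 2.03q → q_m = 64.7739.
Total external benefit = ∫₀^{q_m} (5.83 + 0.65q) dq = 5.83×64.7739 + ½×0.65×64.7739² = 1741.2207.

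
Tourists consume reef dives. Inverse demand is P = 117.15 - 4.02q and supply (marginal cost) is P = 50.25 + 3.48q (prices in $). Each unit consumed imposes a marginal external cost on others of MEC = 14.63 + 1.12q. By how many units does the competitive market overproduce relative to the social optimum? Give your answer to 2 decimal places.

2.86 units

Market equilibrium (private): 50.25 + 3.48q = 117.15 - 4.02q → q_m = 8.9200.
Social marginal benefit = demand − MEC = 102.52 - 5.14q.
Set SMB = MC: 102.52 - 5.14q = 50.25 + 3.48q → q* = 6.0638.
Gap = |8.9200 − 6.0638| = 2.8562.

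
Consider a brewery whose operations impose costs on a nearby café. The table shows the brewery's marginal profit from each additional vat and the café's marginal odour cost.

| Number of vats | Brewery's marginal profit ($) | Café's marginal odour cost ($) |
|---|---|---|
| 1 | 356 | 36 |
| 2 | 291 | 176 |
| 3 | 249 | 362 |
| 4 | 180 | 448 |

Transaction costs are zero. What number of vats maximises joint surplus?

2

Bargaining reaches the level where marginal profit last exceeds marginal odour cost.
That holds through level 2 (291 ≥ 176) but not at 3 (249 < 362).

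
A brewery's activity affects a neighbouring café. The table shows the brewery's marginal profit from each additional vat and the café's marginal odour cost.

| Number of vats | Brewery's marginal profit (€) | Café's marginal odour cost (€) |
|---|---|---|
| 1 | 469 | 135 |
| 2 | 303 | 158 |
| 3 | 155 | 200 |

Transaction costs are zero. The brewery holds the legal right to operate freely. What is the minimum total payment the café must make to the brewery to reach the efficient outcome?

Left alone the brewery would choose level 3 (marginal profit stays positive).
Efficient level: k* = 2 (marginal profit ≥ marginal odour cost through 2).
The café must at least cover the brewery's forgone profit from cutting 3→2: 155 = 155.

€155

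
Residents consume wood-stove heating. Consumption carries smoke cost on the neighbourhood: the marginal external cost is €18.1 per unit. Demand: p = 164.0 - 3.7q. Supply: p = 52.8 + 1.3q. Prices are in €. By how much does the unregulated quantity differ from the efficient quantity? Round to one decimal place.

3.6 units

Market equilibrium (private): 52.8 + 1.3q = 164.0 - 3.7q → q_m = 22.2400.
Social marginal benefit = demand − MEC = 145.9 - 3.7q.
Set SMB = MC: 145.9 - 3.7q = 52.8 + 1.3q → q* = 18.6200.
Gap = |22.2400 − 18.6200| = 3.6200.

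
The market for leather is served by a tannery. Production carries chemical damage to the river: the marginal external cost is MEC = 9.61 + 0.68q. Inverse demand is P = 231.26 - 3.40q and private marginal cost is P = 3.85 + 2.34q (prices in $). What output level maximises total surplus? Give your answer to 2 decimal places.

q* = 33.93

Social marginal cost = private MC + MEC = 13.46 + 3.02q.
Set SMC = demand: 13.46 + 3.02q = 231.26 - 3.40q → q* = 33.9252.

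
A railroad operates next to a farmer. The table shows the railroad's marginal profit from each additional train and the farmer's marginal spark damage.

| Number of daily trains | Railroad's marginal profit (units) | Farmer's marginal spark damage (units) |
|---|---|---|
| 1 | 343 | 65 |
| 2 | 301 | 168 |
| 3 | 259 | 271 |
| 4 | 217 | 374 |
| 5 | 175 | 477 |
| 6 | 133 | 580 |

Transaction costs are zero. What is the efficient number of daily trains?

2

Bargaining reaches the level where marginal profit last exceeds marginal spark damage.
That holds through level 2 (301 ≥ 168) but not at 3 (259 < 271).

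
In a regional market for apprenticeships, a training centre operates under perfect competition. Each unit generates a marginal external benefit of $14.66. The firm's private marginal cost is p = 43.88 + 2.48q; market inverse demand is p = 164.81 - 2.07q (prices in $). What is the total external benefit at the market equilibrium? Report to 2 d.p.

Market equilibrium (private): 43.88 + 2.48q = 164.81 - 2.07q → q_m = 26.5780.
Total external benefit = MEB × q_m = 14.66 × 26.5780 = 389.6335.

$389.63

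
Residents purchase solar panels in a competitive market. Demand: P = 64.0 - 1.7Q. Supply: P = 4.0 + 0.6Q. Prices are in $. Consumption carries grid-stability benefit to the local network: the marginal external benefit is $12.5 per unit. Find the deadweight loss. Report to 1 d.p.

DWL = $34.0

Market equilibrium (private): 4.0 + 0.6Q = 64.0 - 1.7Q → Q_m = 26.0870.
Social marginal benefit = demand + MEB = 76.5 - 1.7Q.
Set SMB = MC: 76.5 - 1.7Q = 4.0 + 0.6Q → Q* = 31.5217.
The loss is the area between SMB and MC from Q* to Q_m; with linear curves that's a triangle of height MEB(Q_m).
DWL = ½ × 5.4347 × 12.5000 = 33.9669.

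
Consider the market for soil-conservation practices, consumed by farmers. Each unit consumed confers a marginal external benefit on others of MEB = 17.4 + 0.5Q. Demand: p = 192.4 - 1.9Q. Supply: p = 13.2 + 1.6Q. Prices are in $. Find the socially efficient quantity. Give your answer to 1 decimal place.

Q* = 65.5

Social marginal benefit = demand + MEB = 209.8 - 1.4Q.
Set SMB = MC: 209.8 - 1.4Q = 13.2 + 1.6Q → Q* = 65.5333.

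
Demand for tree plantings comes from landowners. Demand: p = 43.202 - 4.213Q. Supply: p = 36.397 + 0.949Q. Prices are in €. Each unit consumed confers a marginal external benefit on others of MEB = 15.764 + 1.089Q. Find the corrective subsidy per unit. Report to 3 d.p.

Social marginal benefit = demand + MEB = 58.966 - 3.124Q.
Set SMB = MC: 58.966 - 3.124Q = 36.397 + 0.949Q → Q* = 5.5411.
The Pigouvian subsidy equals MEB at Q*: 15.764 + 1.089×5.5411 = 21.7983.

subsidy = €21.798 per unit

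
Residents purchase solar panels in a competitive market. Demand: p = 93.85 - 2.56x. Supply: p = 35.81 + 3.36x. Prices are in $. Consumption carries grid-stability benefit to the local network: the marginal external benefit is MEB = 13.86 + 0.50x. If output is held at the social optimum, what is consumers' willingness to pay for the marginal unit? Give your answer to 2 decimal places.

Social marginal benefit = demand + MEB = 107.71 - 2.06x.
Set SMB = MC: 107.71 - 2.06x = 35.81 + 3.36x → x* = 13.2657.
Consumer price on the demand curve at x*: 93.85 − 2.56×13.2657 = 59.8898.

P = $59.89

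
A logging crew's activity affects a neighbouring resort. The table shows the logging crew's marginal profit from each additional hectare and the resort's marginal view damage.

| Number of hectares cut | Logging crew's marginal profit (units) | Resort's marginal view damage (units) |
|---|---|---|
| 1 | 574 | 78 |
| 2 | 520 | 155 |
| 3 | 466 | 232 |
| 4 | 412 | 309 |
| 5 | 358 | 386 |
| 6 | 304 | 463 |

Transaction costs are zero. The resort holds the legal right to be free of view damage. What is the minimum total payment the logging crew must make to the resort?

774

Efficient level: marginal profit ≥ marginal view damage through level 4, so k* = 4.
With the resort holding the right, the logging crew must at least compensate total damage at k*: 78 + 155 + 232 + 309 = 774.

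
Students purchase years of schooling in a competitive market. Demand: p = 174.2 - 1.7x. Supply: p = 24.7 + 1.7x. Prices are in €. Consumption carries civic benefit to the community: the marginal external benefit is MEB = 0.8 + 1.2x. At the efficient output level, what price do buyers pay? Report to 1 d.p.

Social marginal benefit = demand + MEB = 175.0 - 0.5x.
Set SMB = MC: 175.0 - 0.5x = 24.7 + 1.7x → x* = 68.3182.
Consumer price on the demand curve at x*: 174.2 − 1.7×68.3182 = 58.0591.

P = €58.1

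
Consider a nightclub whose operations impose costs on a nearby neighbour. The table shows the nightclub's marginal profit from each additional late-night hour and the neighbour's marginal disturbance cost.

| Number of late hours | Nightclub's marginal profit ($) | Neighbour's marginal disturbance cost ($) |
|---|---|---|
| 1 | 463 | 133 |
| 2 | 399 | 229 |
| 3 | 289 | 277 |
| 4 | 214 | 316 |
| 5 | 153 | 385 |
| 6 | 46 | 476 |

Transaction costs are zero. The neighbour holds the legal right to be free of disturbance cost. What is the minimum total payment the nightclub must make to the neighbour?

$639

Efficient level: marginal profit ≥ marginal disturbance cost through level 3, so k* = 3.
With the neighbour holding the right, the nightclub must at least compensate total damage at k*: 133 + 229 + 277 = 639.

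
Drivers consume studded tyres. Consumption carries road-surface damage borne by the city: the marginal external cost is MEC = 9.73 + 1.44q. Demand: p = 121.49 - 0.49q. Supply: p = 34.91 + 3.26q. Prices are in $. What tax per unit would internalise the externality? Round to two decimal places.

Social marginal benefit = demand − MEC = 111.76 - 1.93q.
Set SMB = MC: 111.76 - 1.93q = 34.91 + 3.26q → q* = 14.8073.
The Pigouvian tax equals MEC at q*: 9.73 + 1.44×14.8073 = 31.0525.

tax = $31.05 per unit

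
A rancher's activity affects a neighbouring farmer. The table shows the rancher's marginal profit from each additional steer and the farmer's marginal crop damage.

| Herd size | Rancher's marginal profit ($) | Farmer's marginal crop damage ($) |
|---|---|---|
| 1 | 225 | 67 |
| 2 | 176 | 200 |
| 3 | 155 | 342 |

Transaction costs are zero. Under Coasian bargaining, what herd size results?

1

Bargaining reaches the level where marginal profit last exceeds marginal crop damage.
That holds through level 1 (225 ≥ 67) but not at 2 (176 < 200).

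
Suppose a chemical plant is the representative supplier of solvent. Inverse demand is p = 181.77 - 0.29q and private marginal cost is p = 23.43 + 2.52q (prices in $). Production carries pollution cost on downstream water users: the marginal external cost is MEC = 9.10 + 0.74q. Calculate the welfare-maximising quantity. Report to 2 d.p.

q* = 42.04

Social marginal cost = private MC + MEC = 32.53 + 3.26q.
Set SMC = demand: 32.53 + 3.26q = 181.77 - 0.29q → q* = 42.0394.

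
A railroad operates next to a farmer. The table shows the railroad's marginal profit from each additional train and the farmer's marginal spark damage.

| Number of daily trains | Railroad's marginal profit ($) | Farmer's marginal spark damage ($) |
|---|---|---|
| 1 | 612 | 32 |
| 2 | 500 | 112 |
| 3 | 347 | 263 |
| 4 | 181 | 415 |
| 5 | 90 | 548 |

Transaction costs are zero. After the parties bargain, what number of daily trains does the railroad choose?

Bargaining reaches the level where marginal profit last exceeds marginal spark damage.
That holds through level 3 (347 ≥ 263) but not at 4 (181 < 415).

3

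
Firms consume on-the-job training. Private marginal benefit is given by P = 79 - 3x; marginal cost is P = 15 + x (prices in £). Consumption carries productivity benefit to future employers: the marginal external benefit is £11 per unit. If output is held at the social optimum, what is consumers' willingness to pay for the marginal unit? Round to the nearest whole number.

P = £23

Social marginal benefit = demand + MEB = 90 - 3x.
Set SMB = MC: 90 - 3x = 15 + x → x* = 18.7500.
Consumer price on the demand curve at x*: 79 − 3×18.7500 = 22.7500.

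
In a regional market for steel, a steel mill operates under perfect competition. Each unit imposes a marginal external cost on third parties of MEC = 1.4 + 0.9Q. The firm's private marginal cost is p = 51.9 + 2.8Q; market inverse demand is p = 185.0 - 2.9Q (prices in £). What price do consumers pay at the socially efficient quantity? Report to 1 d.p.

P = £127.1

Social marginal cost = private MC + MEC = 53.3 + 3.7Q.
Set SMC = demand: 53.3 + 3.7Q = 185.0 - 2.9Q → Q* = 19.9545.
Consumer price on the demand curve at Q*: 185.0 − 2.9×19.9545 = 127.1320.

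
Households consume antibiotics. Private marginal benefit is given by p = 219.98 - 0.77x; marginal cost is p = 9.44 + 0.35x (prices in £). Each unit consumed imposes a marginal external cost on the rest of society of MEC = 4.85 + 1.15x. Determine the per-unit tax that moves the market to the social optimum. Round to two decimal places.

tax = £109.05 per unit

Social marginal benefit = demand − MEC = 215.13 - 1.92x.
Set SMB = MC: 215.13 - 1.92x = 9.44 + 0.35x → x* = 90.6123.
The Pigouvian tax equals MEC at x*: 4.85 + 1.15×90.6123 = 109.0541.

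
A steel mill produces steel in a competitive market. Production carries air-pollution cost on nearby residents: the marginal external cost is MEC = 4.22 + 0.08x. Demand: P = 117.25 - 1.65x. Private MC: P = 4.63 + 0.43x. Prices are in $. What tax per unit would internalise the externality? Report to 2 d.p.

tax = $8.23 per unit

Social marginal cost = private MC + MEC = 8.85 + 0.51x.
Set SMC = demand: 8.85 + 0.51x = 117.25 - 1.65x → x* = 50.1852.
The Pigouvian tax equals MEC at x*: 4.22 + 0.08×50.1852 = 8.2348.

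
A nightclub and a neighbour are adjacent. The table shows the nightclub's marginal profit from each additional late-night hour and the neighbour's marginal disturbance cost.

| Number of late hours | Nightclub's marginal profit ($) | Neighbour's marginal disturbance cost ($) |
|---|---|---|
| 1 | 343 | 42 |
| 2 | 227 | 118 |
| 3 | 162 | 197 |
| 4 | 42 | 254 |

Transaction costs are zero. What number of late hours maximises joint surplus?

2

Bargaining reaches the level where marginal profit last exceeds marginal disturbance cost.
That holds through level 2 (227 ≥ 118) but not at 3 (162 < 197).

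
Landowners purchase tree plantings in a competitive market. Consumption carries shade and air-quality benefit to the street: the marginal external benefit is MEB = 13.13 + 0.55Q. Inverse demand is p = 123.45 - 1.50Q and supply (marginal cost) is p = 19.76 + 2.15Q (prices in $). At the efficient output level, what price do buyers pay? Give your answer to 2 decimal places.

Social marginal benefit = demand + MEB = 136.58 - 0.95Q.
Set SMB = MC: 136.58 - 0.95Q = 19.76 + 2.15Q → Q* = 37.6839.
Consumer price on the demand curve at Q*: 123.45 − 1.50×37.6839 = 66.9242.

P = $66.92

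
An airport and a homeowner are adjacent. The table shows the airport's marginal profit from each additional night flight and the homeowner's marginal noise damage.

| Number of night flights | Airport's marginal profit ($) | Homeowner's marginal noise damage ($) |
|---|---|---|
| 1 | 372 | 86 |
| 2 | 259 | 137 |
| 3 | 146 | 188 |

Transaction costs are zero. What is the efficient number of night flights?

Bargaining reaches the level where marginal profit last exceeds marginal noise damage.
That holds through level 2 (259 ≥ 137) but not at 3 (146 < 188).

2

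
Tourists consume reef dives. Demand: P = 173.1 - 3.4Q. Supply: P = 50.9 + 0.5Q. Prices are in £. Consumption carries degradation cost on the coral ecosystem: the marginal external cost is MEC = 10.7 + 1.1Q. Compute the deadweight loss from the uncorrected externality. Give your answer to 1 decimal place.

DWL = £204.0

Market equilibrium (private): 50.9 + 0.5Q = 173.1 - 3.4Q → Q_m = 31.3333.
Social marginal benefit = demand − MEC = 162.4 - 4.5Q.
Set SMB = MC: 162.4 - 4.5Q = 50.9 + 0.5Q → Q* = 22.3000.
The loss is the area between SMB and MC from Q* to Q_m; with linear curves that's a triangle of height MEC(Q_m).
DWL = ½ × 9.0333 × 45.1667 = 204.0022.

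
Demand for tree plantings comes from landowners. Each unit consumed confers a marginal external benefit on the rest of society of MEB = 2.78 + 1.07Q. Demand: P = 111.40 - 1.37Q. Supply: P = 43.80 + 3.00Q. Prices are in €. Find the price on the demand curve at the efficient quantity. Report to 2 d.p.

P = €82.18

Social marginal benefit = demand + MEB = 114.18 - 0.30Q.
Set SMB = MC: 114.18 - 0.30Q = 43.80 + 3.00Q → Q* = 21.3273.
Consumer price on the demand curve at Q*: 111.40 − 1.37×21.3273 = 82.1816.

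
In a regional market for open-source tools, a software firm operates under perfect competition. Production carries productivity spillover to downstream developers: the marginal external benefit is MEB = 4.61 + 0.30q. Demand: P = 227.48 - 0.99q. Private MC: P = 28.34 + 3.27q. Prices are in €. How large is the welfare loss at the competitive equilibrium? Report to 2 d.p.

DWL = €43.84

Market equilibrium (private): 28.34 + 3.27q = 227.48 - 0.99q → q_m = 46.7465.
Social marginal cost = private MC − MEB = 23.73 + 2.97q.
Set SMC = demand: 23.73 + 2.97q = 227.48 - 0.99q → q* = 51.4520.
The loss is the area between SMC and demand from q* to q_m; with linear curves that's a triangle of height MEB(q_m).
DWL = ½ × 4.7055 × 18.6339 = 43.8409.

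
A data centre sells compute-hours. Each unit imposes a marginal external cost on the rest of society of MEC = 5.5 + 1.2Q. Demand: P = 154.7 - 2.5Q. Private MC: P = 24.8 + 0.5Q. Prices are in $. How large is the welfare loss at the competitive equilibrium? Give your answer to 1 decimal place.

Market equilibrium (private): 24.8 + 0.5Q = 154.7 - 2.5Q → Q_m = 43.3000.
Social marginal cost = private MC + MEC = 30.3 + 1.7Q.
Set SMC = demand: 30.3 + 1.7Q = 154.7 - 2.5Q → Q* = 29.6190.
Height of the DWL triangle at Q_m is SMC(Q_m) − demand(Q_m) = MEC(Q_m) = 57.4600.
DWL = ½ × 13.6810 × 57.4600 = 393.0551.

DWL = $393.1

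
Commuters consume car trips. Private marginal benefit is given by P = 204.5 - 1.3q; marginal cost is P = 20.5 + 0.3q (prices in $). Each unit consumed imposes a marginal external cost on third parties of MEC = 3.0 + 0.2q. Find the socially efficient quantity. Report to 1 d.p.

q* = 100.6

Social marginal benefit = demand − MEC = 201.5 - 1.5q.
Set SMB = MC: 201.5 - 1.5q = 20.5 + 0.3q → q* = 100.5556.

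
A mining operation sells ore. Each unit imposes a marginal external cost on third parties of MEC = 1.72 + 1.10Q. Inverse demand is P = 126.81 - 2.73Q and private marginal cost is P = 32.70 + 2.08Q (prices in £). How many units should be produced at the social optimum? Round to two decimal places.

Q* = 15.63

Social marginal cost = private MC + MEC = 34.42 + 3.18Q.
Set SMC = demand: 34.42 + 3.18Q = 126.81 - 2.73Q → Q* = 15.6328.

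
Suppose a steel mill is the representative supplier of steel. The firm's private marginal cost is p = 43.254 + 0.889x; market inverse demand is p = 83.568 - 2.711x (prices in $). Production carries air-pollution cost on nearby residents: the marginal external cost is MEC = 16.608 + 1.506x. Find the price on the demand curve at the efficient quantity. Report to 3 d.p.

Social marginal cost = private MC + MEC = 59.862 + 2.395x.
Set SMC = demand: 59.862 + 2.395x = 83.568 - 2.711x → x* = 4.6428.
Consumer price on the demand curve at x*: 83.568 − 2.711×4.6428 = 70.9814.

P = $70.981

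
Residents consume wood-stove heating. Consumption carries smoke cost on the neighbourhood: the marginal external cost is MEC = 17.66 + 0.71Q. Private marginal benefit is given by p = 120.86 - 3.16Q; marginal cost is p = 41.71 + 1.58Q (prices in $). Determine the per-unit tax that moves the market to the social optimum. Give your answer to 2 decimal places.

tax = $25.67 per unit

Social marginal benefit = demand − MEC = 103.20 - 3.87Q.
Set SMB = MC: 103.20 - 3.87Q = 41.71 + 1.58Q → Q* = 11.2826.
The Pigouvian tax equals MEC at Q*: 17.66 + 0.71×11.2826 = 25.6706.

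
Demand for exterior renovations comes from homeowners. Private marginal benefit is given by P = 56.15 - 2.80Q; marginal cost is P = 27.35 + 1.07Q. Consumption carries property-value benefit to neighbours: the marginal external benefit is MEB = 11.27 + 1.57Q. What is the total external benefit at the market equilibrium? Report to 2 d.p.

Market equilibrium (private): 27.35 + 1.07Q = 56.15 - 2.80Q → Q_m = 7.4419.
Total external benefit = ∫₀^{Q_m} (11.27 + 1.57Q) dQ = 11.27×7.4419 + ½×1.57×7.4419² = 127.3450.

127.34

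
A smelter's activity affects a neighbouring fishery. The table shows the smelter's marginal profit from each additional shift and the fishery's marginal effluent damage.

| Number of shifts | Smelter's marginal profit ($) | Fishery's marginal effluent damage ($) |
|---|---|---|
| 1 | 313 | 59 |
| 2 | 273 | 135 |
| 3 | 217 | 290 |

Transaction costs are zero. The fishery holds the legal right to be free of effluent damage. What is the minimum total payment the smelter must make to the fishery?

$194

Efficient level: marginal profit ≥ marginal effluent damage through level 2, so k* = 2.
With the fishery holding the right, the smelter must at least compensate total damage at k*: 59 + 135 = 194.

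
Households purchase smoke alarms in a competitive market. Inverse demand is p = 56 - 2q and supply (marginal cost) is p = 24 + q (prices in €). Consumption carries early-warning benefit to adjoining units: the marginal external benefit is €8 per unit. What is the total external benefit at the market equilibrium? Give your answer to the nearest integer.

Market equilibrium (private): 24 + q = 56 - 2q → q_m = 10.6667.
Total external benefit = MEB × q_m = 8 × 10.6667 = 85.3336.

€85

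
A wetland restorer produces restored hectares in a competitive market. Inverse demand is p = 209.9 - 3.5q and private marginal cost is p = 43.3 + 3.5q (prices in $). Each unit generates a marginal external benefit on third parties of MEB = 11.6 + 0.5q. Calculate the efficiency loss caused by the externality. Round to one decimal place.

Market equilibrium (private): 43.3 + 3.5q = 209.9 - 3.5q → q_m = 23.8000.
Social marginal cost = private MC − MEB = 31.7 + 3.0q.
Set SMC = demand: 31.7 + 3.0q = 209.9 - 3.5q → q* = 27.4154.
Between q* and q_m the wedge demand − SMC runs linearly from 0 to MEB(q_m), so the loss is a triangle.
DWL = ½ × 3.6154 × 23.5000 = 42.4810.

DWL = $42.5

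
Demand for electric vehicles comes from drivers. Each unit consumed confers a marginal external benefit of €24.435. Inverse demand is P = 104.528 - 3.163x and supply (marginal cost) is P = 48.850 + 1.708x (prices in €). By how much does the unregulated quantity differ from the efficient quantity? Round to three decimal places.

5.016 units

Market equilibrium (private): 48.850 + 1.708x = 104.528 - 3.163x → x_m = 11.4305.
Social marginal benefit = demand + MEB = 128.963 - 3.163x.
Set SMB = MC: 128.963 - 3.163x = 48.850 + 1.708x → x* = 16.4469.
Gap = |11.4305 − 16.4469| = 5.0164.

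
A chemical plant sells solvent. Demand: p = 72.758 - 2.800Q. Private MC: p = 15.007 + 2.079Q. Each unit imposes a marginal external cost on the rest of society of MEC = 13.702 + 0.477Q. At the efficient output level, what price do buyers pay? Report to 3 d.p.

Social marginal cost = private MC + MEC = 28.709 + 2.556Q.
Set SMC = demand: 28.709 + 2.556Q = 72.758 - 2.800Q → Q* = 8.2242.
Consumer price on the demand curve at Q*: 72.758 − 2.800×8.2242 = 49.7302.

P = 49.730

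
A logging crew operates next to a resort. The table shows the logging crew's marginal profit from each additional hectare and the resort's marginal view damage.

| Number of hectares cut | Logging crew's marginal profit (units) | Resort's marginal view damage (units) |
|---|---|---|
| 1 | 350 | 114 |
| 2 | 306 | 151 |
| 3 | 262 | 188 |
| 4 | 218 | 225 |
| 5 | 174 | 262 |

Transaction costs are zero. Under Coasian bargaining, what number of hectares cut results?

Bargaining reaches the level where marginal profit last exceeds marginal view damage.
That holds through level 3 (262 ≥ 188) but not at 4 (218 < 225).

3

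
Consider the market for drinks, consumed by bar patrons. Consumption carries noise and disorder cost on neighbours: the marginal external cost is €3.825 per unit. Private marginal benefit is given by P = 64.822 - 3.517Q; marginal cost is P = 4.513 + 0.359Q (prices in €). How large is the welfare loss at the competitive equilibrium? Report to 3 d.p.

Market equilibrium (private): 4.513 + 0.359Q = 64.822 - 3.517Q → Q_m = 15.5596.
Social marginal benefit = demand − MEC = 60.997 - 3.517Q.
Set SMB = MC: 60.997 - 3.517Q = 4.513 + 0.359Q → Q* = 14.5728.
The welfare-loss triangle has base |Q_m − Q*| and height MEC(Q_m) (the vertical gap between SMB and MC is zero at Q* and MEC at Q_m).
DWL = ½ × 0.9868 × 3.8250 = 1.8873.

DWL = €1.887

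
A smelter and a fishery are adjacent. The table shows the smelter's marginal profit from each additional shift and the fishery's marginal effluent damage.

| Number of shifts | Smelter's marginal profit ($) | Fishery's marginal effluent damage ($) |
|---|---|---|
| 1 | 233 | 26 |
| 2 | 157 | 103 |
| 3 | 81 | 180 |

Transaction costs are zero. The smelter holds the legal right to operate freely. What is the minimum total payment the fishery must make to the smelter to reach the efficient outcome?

$81

Left alone the smelter would choose level 3 (marginal profit stays positive).
Efficient level: k* = 2 (marginal profit ≥ marginal effluent damage through 2).
The fishery must at least cover the smelter's forgone profit from cutting 3→2: 81 = 81.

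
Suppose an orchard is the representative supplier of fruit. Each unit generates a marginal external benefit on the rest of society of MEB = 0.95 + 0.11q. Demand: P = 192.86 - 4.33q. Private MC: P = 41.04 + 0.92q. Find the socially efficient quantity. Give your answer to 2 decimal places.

q* = 29.72

Social marginal cost = private MC − MEB = 40.09 + 0.81q.
Set SMC = demand: 40.09 + 0.81q = 192.86 - 4.33q → q* = 29.7218.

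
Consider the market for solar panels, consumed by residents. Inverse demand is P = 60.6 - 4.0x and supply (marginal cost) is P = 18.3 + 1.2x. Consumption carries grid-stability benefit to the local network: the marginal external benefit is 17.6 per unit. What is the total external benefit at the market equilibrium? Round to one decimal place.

Market equilibrium (private): 18.3 + 1.2x = 60.6 - 4.0x → x_m = 8.1346.
Total external benefit = MEB × x_m = 17.6 × 8.1346 = 143.1690.

143.2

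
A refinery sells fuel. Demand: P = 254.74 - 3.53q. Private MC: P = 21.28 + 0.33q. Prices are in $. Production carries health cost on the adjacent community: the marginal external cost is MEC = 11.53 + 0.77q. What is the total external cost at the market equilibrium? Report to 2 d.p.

Market equilibrium (private): 21.28 + 0.33q = 254.74 - 3.53q → q_m = 60.4819.
Total external cost = ∫₀^{q_m} (11.53 + 0.77q) dq = 11.53×60.4819 + ½×0.77×60.4819² = 2105.7095.

$2105.71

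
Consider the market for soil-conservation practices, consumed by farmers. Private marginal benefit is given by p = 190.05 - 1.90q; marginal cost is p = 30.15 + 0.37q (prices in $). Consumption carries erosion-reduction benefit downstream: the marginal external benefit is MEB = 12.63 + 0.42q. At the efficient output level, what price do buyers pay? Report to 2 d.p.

Social marginal benefit = demand + MEB = 202.68 - 1.48q.
Set SMB = MC: 202.68 - 1.48q = 30.15 + 0.37q → q* = 93.2595.
Consumer price on the demand curve at q*: 190.05 − 1.90×93.2595 = 12.8570.

P = $12.86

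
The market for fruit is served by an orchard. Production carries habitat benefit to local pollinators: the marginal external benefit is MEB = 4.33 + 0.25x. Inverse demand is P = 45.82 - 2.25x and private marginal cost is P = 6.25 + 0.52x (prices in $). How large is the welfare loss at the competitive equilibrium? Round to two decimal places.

DWL = $12.39

Market equilibrium (private): 6.25 + 0.52x = 45.82 - 2.25x → x_m = 14.2852.
Social marginal cost = private MC − MEB = 1.92 + 0.27x.
Set SMC = demand: 1.92 + 0.27x = 45.82 - 2.25x → x* = 17.4206.
The loss is the area between SMC and demand from x* to x_m; with linear curves that's a triangle of height MEB(x_m).
DWL = ½ × 3.1354 × 7.9013 = 12.3869.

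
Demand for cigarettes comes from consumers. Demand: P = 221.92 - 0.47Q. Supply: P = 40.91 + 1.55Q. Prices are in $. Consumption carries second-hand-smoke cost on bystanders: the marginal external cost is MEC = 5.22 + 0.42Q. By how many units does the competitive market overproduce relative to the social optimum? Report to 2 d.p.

17.56 units

Market equilibrium (private): 40.91 + 1.55Q = 221.92 - 0.47Q → Q_m = 89.6089.
Social marginal benefit = demand − MEC = 216.70 - 0.89Q.
Set SMB = MC: 216.70 - 0.89Q = 40.91 + 1.55Q → Q* = 72.0451.
Gap = |89.6089 − 72.0451| = 17.5638.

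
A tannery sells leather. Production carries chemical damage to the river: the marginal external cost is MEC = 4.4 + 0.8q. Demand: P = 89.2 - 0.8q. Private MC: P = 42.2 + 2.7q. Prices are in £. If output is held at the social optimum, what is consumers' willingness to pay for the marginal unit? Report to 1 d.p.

P = £81.3

Social marginal cost = private MC + MEC = 46.6 + 3.5q.
Set SMC = demand: 46.6 + 3.5q = 89.2 - 0.8q → q* = 9.9070.
Consumer price on the demand curve at q*: 89.2 − 0.8×9.9070 = 81.2744.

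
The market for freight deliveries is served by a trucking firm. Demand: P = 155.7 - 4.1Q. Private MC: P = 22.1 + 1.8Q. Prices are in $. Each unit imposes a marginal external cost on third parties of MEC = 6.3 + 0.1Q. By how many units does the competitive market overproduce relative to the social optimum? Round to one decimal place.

Market equilibrium (private): 22.1 + 1.8Q = 155.7 - 4.1Q → Q_m = 22.6441.
Social marginal cost = private MC + MEC = 28.4 + 1.9Q.
Set SMC = demand: 28.4 + 1.9Q = 155.7 - 4.1Q → Q* = 21.2167.
Gap = |22.6441 − 21.2167| = 1.4274.

1.4 units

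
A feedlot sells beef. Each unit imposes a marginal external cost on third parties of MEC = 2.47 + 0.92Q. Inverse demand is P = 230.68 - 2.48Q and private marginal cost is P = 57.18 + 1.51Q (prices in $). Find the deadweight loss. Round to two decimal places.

Market equilibrium (private): 57.18 + 1.51Q = 230.68 - 2.48Q → Q_m = 43.4837.
Social marginal cost = private MC + MEC = 59.65 + 2.43Q.
Set SMC = demand: 59.65 + 2.43Q = 230.68 - 2.48Q → Q* = 34.8330.
The loss is the area between SMC and demand from Q* to Q_m; with linear curves that's a triangle of height MEC(Q_m).
DWL = ½ × 8.6507 × 42.4750 = 183.7192.

DWL = $183.72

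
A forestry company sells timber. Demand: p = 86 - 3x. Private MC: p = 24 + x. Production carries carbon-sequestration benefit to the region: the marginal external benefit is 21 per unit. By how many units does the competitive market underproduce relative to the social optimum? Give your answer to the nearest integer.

Market equilibrium (private): 24 + x = 86 - 3x → x_m = 15.5000.
Social marginal cost = private MC − MEB = 3 + x.
Set SMC = demand: 3 + x = 86 - 3x → x* = 20.7500.
Gap = |15.5000 − 20.7500| = 5.2500.

5 units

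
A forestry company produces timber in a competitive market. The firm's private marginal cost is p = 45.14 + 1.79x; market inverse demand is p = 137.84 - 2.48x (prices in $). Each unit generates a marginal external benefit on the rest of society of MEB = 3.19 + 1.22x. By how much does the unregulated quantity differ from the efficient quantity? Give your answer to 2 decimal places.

9.73 units

Market equilibrium (private): 45.14 + 1.79x = 137.84 - 2.48x → x_m = 21.7096.
Social marginal cost = private MC − MEB = 41.95 + 0.57x.
Set SMC = demand: 41.95 + 0.57x = 137.84 - 2.48x → x* = 31.4393.
Gap = |21.7096 − 31.4393| = 9.7297.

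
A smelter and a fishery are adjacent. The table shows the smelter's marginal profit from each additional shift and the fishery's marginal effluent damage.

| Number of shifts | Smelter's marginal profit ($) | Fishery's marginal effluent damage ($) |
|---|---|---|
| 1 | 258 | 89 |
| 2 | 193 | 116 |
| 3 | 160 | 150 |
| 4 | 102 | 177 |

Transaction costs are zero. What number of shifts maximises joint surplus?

3

Bargaining reaches the level where marginal profit last exceeds marginal effluent damage.
That holds through level 3 (160 ≥ 150) but not at 4 (102 < 177).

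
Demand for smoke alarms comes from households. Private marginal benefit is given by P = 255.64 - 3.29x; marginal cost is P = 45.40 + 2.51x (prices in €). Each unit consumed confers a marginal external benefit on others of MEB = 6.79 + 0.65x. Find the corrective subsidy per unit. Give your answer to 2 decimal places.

Social marginal benefit = demand + MEB = 262.43 - 2.64x.
Set SMB = MC: 262.43 - 2.64x = 45.40 + 2.51x → x* = 42.1417.
The Pigouvian subsidy equals MEB at x*: 6.79 + 0.65×42.1417 = 34.1821.

subsidy = €34.18 per unit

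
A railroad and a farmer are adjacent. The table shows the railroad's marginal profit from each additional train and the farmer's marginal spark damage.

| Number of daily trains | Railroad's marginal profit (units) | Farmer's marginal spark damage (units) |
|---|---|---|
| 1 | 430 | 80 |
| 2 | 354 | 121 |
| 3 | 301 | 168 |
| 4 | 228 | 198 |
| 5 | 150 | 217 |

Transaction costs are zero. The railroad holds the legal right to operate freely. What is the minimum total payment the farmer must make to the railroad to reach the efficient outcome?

Left alone the railroad would choose level 5 (marginal profit stays positive).
Efficient level: k* = 4 (marginal profit ≥ marginal spark damage through 4).
The farmer must at least cover the railroad's forgone profit from cutting 5→4: 150 = 150.

150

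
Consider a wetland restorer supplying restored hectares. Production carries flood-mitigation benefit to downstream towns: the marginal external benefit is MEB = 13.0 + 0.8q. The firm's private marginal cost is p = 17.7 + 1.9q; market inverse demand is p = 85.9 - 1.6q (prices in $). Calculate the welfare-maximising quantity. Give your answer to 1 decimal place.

q* = 30.1

Social marginal cost = private MC − MEB = 4.7 + 1.1q.
Set SMC = demand: 4.7 + 1.1q = 85.9 - 1.6q → q* = 30.0741.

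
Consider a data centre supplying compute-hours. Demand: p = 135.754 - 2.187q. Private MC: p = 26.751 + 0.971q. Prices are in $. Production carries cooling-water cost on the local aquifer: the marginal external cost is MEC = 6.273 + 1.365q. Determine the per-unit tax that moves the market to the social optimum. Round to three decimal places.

tax = $37.276 per unit

Social marginal cost = private MC + MEC = 33.024 + 2.336q.
Set SMC = demand: 33.024 + 2.336q = 135.754 - 2.187q → q* = 22.7128.
The Pigouvian tax equals MEC at q*: 6.273 + 1.365×22.7128 = 37.2760.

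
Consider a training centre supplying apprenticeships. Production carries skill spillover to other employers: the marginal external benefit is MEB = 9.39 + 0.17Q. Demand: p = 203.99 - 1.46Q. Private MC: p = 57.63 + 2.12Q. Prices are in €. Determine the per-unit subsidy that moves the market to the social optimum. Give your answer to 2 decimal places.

Social marginal cost = private MC − MEB = 48.24 + 1.95Q.
Set SMC = demand: 48.24 + 1.95Q = 203.99 - 1.46Q → Q* = 45.6745.
The Pigouvian subsidy equals MEB at Q*: 9.39 + 0.17×45.6745 = 17.1547.

subsidy = €17.15 per unit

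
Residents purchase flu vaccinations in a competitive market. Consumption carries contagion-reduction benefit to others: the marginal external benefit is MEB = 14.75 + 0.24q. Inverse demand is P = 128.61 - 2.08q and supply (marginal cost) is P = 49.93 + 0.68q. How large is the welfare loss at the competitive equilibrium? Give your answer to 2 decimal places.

DWL = 92.50

Market equilibrium (private): 49.93 + 0.68q = 128.61 - 2.08q → q_m = 28.5072.
Social marginal benefit = demand + MEB = 143.36 - 1.84q.
Set SMB = MC: 143.36 - 1.84q = 49.93 + 0.68q → q* = 37.0754.
Height of the DWL triangle at q_m is SMB(q_m) − MC(q_m) = MEB(q_m) = 21.5917.
DWL = ½ × 8.5682 × 21.5917 = 92.5010.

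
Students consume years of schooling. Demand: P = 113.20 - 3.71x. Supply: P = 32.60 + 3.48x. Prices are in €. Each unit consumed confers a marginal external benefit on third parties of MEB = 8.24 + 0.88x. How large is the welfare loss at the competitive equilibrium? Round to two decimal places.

DWL = €25.97

Market equilibrium (private): 32.60 + 3.48x = 113.20 - 3.71x → x_m = 11.2100.
Social marginal benefit = demand + MEB = 121.44 - 2.83x.
Set SMB = MC: 121.44 - 2.83x = 32.60 + 3.48x → x* = 14.0792.
Height of the DWL triangle at x_m is SMB(x_m) − MC(x_m) = MEB(x_m) = 18.1048.
DWL = ½ × 2.8692 × 18.1048 = 25.9731.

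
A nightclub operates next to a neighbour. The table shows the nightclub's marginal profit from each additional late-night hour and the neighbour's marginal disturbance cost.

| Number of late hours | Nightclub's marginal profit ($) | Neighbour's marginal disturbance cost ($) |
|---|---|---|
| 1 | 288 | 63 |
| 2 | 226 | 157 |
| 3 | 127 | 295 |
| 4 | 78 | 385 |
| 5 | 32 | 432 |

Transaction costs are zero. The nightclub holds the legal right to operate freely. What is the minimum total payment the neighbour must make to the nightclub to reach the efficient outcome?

$237

Left alone the nightclub would choose level 5 (marginal profit stays positive).
Efficient level: k* = 2 (marginal profit ≥ marginal disturbance cost through 2).
The neighbour must at least cover the nightclub's forgone profit from cutting 5→2: 127 + 78 + 32 = 237.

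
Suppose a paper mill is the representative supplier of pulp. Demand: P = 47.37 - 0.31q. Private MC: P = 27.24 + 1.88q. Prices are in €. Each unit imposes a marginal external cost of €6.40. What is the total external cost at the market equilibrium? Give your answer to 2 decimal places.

€58.83

Market equilibrium (private): 27.24 + 1.88q = 47.37 - 0.31q → q_m = 9.1918.
Total external cost = MEC × q_m = 6.40 × 9.1918 = 58.8275.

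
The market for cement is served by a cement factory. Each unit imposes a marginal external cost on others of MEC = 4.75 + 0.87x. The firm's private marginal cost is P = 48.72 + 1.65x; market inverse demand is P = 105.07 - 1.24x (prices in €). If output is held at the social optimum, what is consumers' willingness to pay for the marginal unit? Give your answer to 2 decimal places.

P = €88.05

Social marginal cost = private MC + MEC = 53.47 + 2.52x.
Set SMC = demand: 53.47 + 2.52x = 105.07 - 1.24x → x* = 13.7234.
Consumer price on the demand curve at x*: 105.07 − 1.24×13.7234 = 88.0530.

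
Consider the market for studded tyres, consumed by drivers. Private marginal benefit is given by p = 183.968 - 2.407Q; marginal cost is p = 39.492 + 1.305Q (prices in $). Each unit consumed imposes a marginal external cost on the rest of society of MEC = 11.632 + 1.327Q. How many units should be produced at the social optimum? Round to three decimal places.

Q* = 26.363

Social marginal benefit = demand − MEC = 172.336 - 3.734Q.
Set SMB = MC: 172.336 - 3.734Q = 39.492 + 1.305Q → Q* = 26.3632.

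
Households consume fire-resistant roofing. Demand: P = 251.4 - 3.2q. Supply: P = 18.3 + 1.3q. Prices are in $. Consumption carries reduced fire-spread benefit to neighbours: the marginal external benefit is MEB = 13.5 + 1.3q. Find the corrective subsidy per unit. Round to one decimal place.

subsidy = $113.7 per unit

Social marginal benefit = demand + MEB = 264.9 - 1.9q.
Set SMB = MC: 264.9 - 1.9q = 18.3 + 1.3q → q* = 77.0625.
The Pigouvian subsidy equals MEB at q*: 13.5 + 1.3×77.0625 = 113.6813.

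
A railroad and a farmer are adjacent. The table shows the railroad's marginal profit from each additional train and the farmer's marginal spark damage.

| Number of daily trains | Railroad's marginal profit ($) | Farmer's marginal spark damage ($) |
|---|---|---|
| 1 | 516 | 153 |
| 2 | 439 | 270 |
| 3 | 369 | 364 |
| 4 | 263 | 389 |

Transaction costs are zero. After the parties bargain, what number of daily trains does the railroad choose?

3

Bargaining reaches the level where marginal profit last exceeds marginal spark damage.
That holds through level 3 (369 ≥ 364) but not at 4 (263 < 389).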